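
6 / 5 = 1.20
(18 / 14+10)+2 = 13.29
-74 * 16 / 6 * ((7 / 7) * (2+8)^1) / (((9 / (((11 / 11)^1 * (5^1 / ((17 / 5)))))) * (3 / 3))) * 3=-148000 / 153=-967.32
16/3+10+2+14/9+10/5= 188/9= 20.89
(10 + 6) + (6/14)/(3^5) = 9073/567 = 16.00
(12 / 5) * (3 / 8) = 9 / 10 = 0.90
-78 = -78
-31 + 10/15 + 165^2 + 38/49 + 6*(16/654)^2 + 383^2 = 303690401725/1746507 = 173884.45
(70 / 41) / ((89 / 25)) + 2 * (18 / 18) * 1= 9048 / 3649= 2.48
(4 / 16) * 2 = 1 / 2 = 0.50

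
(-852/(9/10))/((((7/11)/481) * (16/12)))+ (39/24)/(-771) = -23170770571/43176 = -536658.57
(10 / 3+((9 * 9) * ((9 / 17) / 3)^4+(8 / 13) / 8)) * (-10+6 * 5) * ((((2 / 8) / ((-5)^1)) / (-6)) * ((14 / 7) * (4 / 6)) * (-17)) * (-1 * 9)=22728344 / 191607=118.62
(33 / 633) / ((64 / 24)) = 33 / 1688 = 0.02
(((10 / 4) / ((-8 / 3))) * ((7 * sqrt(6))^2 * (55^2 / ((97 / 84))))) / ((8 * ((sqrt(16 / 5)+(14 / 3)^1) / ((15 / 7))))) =-2865121875 / 58976+245581875 * sqrt(5) / 29488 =-29958.73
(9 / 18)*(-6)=-3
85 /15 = 17 /3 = 5.67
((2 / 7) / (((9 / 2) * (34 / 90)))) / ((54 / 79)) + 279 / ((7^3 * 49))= 2024851 / 7714413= 0.26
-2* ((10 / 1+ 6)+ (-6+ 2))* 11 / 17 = -264 / 17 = -15.53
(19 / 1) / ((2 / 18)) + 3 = 174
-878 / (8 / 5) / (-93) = 2195 / 372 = 5.90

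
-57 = -57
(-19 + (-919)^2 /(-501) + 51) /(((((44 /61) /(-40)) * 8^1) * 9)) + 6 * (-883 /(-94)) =12402514219 /9324612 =1330.08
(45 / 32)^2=2025 / 1024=1.98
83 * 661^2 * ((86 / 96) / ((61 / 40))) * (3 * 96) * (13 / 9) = 1621745890960 / 183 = 8861999404.15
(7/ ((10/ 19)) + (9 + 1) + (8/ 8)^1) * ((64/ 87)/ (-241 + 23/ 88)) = -228096/ 3071825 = -0.07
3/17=0.18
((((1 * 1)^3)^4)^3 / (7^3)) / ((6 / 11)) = 0.01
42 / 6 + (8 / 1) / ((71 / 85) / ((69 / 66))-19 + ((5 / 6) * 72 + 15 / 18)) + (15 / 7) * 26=220190683 / 3500539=62.90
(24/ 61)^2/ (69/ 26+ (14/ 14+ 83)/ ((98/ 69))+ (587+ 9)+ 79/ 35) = 74880/ 319287847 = 0.00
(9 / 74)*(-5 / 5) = -9 / 74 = -0.12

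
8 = 8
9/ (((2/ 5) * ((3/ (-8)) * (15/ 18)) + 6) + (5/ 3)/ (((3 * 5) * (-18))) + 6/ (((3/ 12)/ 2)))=5832/ 34907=0.17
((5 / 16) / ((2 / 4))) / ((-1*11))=-5 / 88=-0.06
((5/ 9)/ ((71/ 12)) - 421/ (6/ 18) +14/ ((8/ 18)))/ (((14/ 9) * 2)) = -1573737/ 3976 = -395.81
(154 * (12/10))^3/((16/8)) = 394444512/125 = 3155556.10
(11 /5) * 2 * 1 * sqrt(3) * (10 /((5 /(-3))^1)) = -45.73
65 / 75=13 / 15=0.87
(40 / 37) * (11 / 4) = 110 / 37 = 2.97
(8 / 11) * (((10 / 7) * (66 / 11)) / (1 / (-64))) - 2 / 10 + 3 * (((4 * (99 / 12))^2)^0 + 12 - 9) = -149057 / 385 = -387.16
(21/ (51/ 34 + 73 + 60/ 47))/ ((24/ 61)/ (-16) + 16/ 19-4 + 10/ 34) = -4575732/ 47690161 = -0.10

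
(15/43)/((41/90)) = 1350/1763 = 0.77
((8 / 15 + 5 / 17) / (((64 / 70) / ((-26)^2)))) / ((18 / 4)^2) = 249613 / 8262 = 30.21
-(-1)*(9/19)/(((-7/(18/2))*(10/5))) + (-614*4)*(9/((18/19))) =-6206393/266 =-23332.30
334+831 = 1165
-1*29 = -29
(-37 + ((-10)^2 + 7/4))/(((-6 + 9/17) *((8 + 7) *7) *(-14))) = 629/78120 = 0.01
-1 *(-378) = 378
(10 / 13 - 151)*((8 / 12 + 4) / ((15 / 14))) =-42532 / 65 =-654.34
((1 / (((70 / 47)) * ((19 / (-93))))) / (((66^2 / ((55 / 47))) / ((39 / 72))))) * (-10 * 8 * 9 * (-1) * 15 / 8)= -0.65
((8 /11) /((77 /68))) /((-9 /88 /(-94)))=409088 /693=590.31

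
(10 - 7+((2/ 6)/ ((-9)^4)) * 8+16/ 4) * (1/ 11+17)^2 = 2044.81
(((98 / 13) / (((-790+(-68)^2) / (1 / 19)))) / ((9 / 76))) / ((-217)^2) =4 / 215541729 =0.00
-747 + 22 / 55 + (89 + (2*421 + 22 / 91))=84012 / 455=184.64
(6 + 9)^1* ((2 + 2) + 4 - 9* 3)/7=-285/7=-40.71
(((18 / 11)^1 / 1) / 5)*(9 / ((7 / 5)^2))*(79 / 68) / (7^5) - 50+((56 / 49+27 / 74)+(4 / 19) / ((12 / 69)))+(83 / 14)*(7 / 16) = -154818592590807 / 3464441162336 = -44.69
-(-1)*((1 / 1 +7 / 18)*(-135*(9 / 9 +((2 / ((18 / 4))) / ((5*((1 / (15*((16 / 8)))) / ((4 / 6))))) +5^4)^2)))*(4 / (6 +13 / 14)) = -42525149.68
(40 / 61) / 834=20 / 25437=0.00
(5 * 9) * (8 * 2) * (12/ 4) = 2160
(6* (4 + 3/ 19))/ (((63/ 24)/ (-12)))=-114.05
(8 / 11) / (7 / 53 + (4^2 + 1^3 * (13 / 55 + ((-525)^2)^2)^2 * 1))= 116600 / 925285328230294596922517207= 0.00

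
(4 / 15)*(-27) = -36 / 5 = -7.20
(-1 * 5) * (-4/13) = 20/13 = 1.54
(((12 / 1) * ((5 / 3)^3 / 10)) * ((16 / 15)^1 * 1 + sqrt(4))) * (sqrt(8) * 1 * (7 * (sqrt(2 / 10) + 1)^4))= 10304 * sqrt(10) / 45 + 72128 * sqrt(2) / 135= 1479.68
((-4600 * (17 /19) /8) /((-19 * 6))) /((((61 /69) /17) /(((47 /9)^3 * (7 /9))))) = 2777698711025 /288959562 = 9612.76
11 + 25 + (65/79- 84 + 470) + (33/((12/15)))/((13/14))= 959723/2054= 467.25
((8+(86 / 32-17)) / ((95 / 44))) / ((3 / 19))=-1111 / 60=-18.52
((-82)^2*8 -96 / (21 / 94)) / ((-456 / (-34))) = 529176 / 133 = 3978.77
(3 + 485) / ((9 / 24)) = 3904 / 3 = 1301.33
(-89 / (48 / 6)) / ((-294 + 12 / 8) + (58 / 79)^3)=43880471 / 1152150364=0.04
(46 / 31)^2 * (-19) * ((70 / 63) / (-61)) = 402040 / 527589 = 0.76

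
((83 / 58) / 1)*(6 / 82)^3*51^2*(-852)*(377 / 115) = -32280121458 / 7925915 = -4072.73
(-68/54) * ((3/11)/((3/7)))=-238/297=-0.80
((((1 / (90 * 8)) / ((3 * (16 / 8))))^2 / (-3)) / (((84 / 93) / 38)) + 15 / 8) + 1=2253484211 / 783820800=2.87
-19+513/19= 8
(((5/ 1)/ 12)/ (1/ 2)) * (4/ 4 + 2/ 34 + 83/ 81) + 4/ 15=82741/ 41310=2.00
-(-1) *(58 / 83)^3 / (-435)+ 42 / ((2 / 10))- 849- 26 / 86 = -235776658754 / 368802615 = -639.30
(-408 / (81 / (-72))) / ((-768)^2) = 0.00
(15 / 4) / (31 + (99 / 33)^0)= 15 / 128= 0.12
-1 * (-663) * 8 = 5304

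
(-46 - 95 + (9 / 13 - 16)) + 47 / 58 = -117245 / 754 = -155.50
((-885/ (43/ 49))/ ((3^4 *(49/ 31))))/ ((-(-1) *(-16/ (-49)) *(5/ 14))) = -627347/ 9288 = -67.54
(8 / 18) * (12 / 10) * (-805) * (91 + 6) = -124936 / 3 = -41645.33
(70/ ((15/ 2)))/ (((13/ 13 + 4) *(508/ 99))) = 231/ 635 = 0.36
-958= -958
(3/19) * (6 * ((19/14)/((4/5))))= 45/28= 1.61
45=45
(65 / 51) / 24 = 0.05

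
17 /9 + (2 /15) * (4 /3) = 31 /15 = 2.07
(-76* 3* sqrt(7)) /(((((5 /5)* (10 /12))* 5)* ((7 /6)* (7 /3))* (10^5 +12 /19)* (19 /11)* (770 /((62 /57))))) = -3348* sqrt(7) /20365753625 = -0.00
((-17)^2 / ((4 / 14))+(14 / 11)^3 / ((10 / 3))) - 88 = 12300017 / 13310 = 924.12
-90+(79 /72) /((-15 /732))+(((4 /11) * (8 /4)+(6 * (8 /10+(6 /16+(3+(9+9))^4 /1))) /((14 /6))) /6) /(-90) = -889522093 /831600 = -1069.65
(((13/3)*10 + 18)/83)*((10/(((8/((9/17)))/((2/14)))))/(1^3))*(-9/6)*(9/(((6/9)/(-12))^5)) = 17601325920/9877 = 1782051.83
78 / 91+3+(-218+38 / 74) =-55330 / 259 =-213.63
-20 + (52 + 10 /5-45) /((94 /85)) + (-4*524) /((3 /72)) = -4729691 /94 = -50315.86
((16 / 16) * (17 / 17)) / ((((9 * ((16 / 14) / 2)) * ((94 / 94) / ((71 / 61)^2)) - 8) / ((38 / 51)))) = -670453 / 3782670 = -0.18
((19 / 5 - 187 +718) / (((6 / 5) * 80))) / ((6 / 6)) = 1337 / 240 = 5.57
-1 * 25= -25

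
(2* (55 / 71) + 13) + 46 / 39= 43553 / 2769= 15.73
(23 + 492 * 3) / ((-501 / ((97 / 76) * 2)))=-145403 / 19038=-7.64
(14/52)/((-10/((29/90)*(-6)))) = 203/3900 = 0.05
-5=-5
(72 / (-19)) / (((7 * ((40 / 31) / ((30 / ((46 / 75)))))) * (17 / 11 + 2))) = -230175 / 39767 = -5.79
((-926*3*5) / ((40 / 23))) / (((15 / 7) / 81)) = -6037983 / 20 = -301899.15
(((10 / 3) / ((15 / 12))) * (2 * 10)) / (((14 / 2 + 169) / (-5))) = -50 / 33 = -1.52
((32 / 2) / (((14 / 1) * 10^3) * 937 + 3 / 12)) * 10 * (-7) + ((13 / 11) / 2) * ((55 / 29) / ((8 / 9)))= 30694041865 / 24347008464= 1.26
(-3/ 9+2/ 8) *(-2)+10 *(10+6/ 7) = 4567/ 42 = 108.74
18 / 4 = 9 / 2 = 4.50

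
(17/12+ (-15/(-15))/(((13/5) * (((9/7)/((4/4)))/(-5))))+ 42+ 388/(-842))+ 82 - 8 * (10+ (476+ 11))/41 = 213945895/8078148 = 26.48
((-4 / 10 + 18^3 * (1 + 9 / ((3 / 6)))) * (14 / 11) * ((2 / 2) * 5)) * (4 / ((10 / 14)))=217182896 / 55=3948779.93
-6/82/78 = -1/1066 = -0.00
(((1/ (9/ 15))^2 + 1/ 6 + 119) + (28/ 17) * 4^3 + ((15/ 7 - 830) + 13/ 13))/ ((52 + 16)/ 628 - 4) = 154.05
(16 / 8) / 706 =1 / 353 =0.00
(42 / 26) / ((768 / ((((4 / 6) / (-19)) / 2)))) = -7 / 189696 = -0.00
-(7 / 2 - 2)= -3 / 2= -1.50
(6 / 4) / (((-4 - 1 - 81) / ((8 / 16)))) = -3 / 344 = -0.01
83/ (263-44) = 83/ 219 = 0.38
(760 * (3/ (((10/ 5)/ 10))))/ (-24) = -475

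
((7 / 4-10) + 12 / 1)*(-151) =-2265 / 4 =-566.25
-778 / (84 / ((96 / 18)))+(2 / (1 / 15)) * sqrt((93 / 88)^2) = -49043 / 2772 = -17.69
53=53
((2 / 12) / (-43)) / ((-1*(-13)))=-1 / 3354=-0.00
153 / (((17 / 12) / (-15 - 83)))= -10584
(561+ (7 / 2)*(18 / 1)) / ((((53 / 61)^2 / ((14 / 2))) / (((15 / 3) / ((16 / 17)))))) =86345805 / 2809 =30738.98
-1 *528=-528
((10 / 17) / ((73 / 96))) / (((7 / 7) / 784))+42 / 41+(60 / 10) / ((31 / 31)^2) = 31215648 / 50881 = 613.50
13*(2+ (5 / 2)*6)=221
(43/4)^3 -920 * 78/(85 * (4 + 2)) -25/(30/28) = 3519433/3264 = 1078.26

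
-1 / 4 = -0.25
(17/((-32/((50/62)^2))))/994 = -10625/30567488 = -0.00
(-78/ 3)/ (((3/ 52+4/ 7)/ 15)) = -619.91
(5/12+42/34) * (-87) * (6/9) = -95.81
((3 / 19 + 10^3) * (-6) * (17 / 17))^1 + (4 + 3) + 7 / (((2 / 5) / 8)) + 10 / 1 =-111035 / 19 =-5843.95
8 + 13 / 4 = 45 / 4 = 11.25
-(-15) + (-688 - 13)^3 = -344472086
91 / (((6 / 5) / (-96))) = -7280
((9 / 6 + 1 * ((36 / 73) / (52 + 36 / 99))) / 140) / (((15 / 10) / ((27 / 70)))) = 0.00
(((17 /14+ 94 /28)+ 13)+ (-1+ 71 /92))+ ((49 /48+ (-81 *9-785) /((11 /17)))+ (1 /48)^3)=-454676374037 /195858432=-2321.45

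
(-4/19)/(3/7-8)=28/1007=0.03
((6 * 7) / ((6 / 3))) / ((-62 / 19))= -6.44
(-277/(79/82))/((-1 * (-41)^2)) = 554/3239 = 0.17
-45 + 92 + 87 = 134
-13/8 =-1.62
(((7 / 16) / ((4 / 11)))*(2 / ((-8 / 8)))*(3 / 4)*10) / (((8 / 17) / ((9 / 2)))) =-176715 / 1024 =-172.57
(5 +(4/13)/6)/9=197/351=0.56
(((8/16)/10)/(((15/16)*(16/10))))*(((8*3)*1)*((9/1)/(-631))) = -36/3155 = -0.01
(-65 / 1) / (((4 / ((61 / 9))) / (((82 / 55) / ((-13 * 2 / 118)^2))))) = -8705981 / 2574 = -3382.28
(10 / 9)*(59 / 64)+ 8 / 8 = 583 / 288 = 2.02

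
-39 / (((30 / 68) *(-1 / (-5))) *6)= -221 / 3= -73.67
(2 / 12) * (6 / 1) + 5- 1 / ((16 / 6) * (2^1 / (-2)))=51 / 8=6.38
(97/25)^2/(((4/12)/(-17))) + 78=-431109/625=-689.77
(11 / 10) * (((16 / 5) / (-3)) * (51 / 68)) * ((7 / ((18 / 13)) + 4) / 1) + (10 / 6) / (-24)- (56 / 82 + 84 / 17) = -5713631 / 418200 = -13.66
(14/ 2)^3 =343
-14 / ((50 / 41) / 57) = -16359 / 25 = -654.36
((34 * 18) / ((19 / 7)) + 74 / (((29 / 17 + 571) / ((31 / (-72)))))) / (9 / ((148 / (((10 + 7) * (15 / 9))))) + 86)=55542712171 / 21614825448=2.57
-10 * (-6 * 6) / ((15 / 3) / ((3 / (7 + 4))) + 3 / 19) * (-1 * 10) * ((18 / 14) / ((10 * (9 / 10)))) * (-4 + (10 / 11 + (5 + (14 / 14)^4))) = -80.91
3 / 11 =0.27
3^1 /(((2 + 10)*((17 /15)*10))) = 3 /136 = 0.02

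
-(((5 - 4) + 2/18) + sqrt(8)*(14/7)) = -4*sqrt(2) - 10/9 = -6.77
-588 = -588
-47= -47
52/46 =26/23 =1.13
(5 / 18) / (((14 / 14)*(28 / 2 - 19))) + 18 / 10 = 157 / 90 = 1.74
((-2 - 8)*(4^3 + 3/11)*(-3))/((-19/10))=-212100/209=-1014.83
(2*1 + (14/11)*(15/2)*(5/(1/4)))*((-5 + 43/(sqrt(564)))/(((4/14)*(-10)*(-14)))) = -1061/44 + 45623*sqrt(141)/62040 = -15.38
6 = 6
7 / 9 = 0.78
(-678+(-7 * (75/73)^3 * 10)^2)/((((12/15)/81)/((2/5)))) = 31164349906111599/151334226289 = 205930.61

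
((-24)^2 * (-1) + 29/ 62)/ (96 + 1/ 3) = -6297/ 1054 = -5.97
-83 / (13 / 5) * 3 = -95.77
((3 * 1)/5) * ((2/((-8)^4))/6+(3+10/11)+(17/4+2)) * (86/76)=11809477/1712128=6.90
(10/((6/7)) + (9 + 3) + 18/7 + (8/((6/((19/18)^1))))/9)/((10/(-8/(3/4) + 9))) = -44897/10206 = -4.40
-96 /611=-0.16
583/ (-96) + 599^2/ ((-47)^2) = 33157049/ 212064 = 156.35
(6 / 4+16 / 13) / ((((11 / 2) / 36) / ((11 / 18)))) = 142 / 13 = 10.92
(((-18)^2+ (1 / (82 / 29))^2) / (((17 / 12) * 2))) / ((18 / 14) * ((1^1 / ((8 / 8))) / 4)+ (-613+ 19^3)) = 1794814 / 98000619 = 0.02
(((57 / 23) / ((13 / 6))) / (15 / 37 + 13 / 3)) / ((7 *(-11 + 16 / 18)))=-170829 / 50091769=-0.00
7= 7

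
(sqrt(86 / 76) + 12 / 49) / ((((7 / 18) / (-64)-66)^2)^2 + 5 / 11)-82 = -1477570510905017295907046 / 18019152574847516578619 + 9686627647488 * sqrt(1634) / 6987018345349037040689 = -82.00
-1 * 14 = -14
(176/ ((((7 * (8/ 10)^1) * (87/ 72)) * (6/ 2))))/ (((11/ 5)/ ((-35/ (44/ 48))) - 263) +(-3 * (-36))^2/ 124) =-16368000/ 319042079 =-0.05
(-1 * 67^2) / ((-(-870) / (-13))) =58357 / 870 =67.08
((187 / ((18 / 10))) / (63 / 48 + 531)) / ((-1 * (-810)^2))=-44 / 147917745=-0.00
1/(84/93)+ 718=20135/28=719.11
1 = 1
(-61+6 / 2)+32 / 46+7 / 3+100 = 3107 / 69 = 45.03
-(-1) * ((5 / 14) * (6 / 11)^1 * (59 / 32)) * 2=885 / 1232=0.72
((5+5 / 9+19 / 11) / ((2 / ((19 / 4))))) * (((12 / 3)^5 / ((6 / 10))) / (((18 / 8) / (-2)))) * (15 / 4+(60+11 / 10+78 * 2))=-15490171648 / 2673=-5795051.12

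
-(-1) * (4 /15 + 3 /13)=97 /195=0.50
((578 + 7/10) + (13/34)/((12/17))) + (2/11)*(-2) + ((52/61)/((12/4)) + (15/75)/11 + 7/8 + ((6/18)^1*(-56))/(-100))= 116802721/201300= 580.24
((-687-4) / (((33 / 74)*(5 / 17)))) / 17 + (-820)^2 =110894866 / 165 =672090.10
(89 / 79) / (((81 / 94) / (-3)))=-8366 / 2133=-3.92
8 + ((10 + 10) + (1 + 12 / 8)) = 61 / 2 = 30.50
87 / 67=1.30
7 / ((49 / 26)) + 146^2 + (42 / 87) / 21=12983720 / 609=21319.74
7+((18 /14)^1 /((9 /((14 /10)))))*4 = 39 /5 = 7.80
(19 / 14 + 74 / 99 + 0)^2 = 8508889 / 1920996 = 4.43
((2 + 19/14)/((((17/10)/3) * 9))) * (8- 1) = 235/51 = 4.61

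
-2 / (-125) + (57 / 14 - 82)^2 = 148785517 / 24500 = 6072.88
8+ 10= 18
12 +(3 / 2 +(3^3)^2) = 1485 / 2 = 742.50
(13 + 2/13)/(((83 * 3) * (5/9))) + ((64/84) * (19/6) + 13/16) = 18056249/5438160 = 3.32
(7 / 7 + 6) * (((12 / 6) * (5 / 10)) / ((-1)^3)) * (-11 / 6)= 77 / 6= 12.83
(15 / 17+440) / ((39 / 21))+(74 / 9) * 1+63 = 613846 / 1989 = 308.62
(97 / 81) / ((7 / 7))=97 / 81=1.20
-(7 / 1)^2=-49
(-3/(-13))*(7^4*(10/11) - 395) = 58995/143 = 412.55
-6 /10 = -3 /5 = -0.60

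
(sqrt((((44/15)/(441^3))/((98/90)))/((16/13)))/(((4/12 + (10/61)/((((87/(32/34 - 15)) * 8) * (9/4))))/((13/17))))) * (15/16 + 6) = 2552667 * sqrt(429)/20703304384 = 0.00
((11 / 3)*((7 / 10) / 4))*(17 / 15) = 1309 / 1800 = 0.73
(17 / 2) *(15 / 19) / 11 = 255 / 418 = 0.61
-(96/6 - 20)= 4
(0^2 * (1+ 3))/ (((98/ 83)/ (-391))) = 0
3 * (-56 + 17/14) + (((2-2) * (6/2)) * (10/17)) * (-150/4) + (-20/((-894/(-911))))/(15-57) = -3076531/18774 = -163.87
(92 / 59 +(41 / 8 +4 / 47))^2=22551929929 / 492129856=45.83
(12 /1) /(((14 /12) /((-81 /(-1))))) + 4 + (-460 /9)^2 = 1955860 /567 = 3449.49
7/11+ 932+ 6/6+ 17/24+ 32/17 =4201787/4488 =936.23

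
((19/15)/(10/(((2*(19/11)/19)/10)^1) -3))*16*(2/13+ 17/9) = 72656/959985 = 0.08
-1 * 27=-27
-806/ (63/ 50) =-40300/ 63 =-639.68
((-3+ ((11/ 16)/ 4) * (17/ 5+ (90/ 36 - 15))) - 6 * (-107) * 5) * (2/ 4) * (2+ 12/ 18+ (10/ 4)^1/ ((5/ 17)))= 17897.02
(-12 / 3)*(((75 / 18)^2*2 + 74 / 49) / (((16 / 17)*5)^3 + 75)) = -314009482 / 388289475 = -0.81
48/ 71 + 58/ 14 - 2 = 1401/ 497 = 2.82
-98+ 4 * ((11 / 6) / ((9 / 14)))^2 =-47726 / 729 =-65.47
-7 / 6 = -1.17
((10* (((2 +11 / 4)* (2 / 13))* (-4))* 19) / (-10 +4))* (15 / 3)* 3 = 18050 / 13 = 1388.46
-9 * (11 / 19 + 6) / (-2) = 1125 / 38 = 29.61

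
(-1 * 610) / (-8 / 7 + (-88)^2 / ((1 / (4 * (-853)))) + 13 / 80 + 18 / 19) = 6490400 / 281135698271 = 0.00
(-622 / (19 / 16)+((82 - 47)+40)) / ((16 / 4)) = -8527 / 76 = -112.20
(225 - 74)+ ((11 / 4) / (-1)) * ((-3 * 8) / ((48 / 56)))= 228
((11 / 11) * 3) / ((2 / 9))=27 / 2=13.50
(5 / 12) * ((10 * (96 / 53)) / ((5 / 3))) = 240 / 53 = 4.53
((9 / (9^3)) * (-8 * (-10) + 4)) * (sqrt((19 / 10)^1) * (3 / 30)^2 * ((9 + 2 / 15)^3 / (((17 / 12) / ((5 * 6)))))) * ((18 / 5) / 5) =143995768 * sqrt(190) / 11953125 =166.05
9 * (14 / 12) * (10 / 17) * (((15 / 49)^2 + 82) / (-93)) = -985535 / 180761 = -5.45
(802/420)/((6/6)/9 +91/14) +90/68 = 13431/8330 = 1.61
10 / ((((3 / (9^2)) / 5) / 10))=13500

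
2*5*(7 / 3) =70 / 3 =23.33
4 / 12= 1 / 3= 0.33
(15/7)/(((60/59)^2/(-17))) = -59177/1680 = -35.22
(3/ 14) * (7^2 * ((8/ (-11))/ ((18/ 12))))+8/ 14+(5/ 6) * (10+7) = 4457/ 462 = 9.65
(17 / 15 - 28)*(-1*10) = 806 / 3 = 268.67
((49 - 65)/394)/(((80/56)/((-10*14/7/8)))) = 14/197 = 0.07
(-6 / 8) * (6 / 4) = -9 / 8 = -1.12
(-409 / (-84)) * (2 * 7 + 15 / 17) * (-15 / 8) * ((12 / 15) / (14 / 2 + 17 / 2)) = -103477 / 14756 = -7.01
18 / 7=2.57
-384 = -384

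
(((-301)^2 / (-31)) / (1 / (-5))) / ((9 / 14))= 6342070 / 279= 22731.43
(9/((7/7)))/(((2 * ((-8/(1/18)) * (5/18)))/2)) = -9/40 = -0.22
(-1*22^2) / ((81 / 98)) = -47432 / 81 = -585.58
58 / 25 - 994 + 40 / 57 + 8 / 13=-18346472 / 18525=-990.36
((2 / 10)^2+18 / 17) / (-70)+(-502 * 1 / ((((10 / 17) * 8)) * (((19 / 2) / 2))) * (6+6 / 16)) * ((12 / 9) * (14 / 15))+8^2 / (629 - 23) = -5083203159 / 28545125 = -178.08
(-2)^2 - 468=-464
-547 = -547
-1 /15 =-0.07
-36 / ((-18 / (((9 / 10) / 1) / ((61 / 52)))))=468 / 305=1.53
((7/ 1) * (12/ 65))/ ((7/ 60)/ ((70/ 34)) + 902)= 5040/ 3518021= 0.00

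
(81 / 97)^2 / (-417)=-2187 / 1307851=-0.00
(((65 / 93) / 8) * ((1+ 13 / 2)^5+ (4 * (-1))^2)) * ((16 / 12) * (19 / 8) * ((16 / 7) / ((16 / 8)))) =938460445 / 124992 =7508.16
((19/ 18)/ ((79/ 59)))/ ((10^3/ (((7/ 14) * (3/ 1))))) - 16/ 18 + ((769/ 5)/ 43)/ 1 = 328847809/ 122292000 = 2.69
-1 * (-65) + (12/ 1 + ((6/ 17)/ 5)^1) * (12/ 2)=11681/ 85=137.42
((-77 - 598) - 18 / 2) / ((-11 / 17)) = 1057.09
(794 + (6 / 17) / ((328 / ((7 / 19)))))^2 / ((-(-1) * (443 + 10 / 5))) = 1769025850724521 / 1248684588880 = 1416.71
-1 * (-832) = 832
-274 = -274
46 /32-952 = -15209 /16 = -950.56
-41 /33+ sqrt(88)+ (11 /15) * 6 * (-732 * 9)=-4783093 /165+ 2 * sqrt(22)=-28979.06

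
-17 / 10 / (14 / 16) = -68 / 35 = -1.94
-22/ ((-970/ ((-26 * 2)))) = -572/ 485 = -1.18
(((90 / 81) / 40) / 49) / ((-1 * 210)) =-1 / 370440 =-0.00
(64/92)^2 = 256/529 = 0.48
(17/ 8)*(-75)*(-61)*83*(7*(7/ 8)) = 316310925/ 64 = 4942358.20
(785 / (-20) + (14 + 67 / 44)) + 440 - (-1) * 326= 8165 / 11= 742.27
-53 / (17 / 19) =-1007 / 17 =-59.24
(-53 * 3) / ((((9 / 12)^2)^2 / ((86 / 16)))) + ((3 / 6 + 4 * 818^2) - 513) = 144357253 / 54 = 2673282.46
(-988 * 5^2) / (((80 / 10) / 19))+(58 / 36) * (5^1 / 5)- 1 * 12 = -528056 / 9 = -58672.89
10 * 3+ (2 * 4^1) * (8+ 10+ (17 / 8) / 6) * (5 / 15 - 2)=-214.72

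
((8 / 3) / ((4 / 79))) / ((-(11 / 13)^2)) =-73.56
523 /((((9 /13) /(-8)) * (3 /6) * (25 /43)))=-4677712 /225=-20789.83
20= 20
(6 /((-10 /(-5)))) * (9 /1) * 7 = 189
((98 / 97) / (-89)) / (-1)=98 / 8633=0.01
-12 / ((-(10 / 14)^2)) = 23.52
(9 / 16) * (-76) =-171 / 4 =-42.75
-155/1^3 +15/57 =-2940/19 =-154.74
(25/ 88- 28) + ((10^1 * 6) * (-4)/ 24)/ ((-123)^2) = -36900511/ 1331352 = -27.72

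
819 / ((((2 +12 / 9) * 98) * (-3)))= -0.84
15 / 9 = 5 / 3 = 1.67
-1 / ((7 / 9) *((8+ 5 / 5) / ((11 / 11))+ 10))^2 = -81 / 17689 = -0.00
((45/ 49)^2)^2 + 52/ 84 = 23007934/ 17294403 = 1.33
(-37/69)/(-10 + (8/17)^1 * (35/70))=629/11454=0.05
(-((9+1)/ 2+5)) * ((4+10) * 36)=-5040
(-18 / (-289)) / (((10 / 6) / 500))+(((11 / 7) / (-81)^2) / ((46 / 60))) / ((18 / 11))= 18.69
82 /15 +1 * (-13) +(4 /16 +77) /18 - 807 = -810.24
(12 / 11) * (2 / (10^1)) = 12 / 55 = 0.22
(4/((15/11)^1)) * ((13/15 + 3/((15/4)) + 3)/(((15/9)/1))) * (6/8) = 154/25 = 6.16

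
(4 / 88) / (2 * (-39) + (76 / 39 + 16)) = -39 / 51524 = -0.00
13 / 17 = 0.76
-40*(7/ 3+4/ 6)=-120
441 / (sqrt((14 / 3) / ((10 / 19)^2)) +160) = 10584000 / 3837473- 41895 * sqrt(42) / 3837473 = 2.69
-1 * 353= -353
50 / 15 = 3.33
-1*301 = -301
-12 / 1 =-12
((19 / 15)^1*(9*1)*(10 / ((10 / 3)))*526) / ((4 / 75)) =674595 / 2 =337297.50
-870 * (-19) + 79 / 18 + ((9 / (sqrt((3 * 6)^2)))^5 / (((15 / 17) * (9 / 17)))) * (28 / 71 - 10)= 2535615331 / 153360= 16533.75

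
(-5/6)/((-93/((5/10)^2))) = 5/2232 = 0.00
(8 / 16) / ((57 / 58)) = 29 / 57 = 0.51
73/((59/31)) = 2263/59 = 38.36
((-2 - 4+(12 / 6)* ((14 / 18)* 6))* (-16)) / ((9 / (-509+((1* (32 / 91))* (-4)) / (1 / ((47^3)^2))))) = 220758337348960 / 2457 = 89848733149.76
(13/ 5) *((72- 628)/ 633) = -7228/ 3165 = -2.28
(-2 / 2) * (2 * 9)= -18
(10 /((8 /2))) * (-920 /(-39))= 2300 /39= 58.97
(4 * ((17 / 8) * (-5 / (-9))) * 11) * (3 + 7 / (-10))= 4301 / 36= 119.47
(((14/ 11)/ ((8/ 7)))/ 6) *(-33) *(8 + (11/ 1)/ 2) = -1323/ 16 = -82.69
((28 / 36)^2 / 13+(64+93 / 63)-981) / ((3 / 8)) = -53983864 / 22113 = -2441.27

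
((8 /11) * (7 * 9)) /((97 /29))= 14616 /1067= 13.70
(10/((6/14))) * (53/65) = 742/39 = 19.03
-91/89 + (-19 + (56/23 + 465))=915853/2047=447.41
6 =6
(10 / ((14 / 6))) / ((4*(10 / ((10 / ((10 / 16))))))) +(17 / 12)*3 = 167 / 28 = 5.96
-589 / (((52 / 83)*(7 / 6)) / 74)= -5426457 / 91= -59631.40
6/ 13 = 0.46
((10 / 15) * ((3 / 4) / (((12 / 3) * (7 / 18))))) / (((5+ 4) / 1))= 1 / 28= 0.04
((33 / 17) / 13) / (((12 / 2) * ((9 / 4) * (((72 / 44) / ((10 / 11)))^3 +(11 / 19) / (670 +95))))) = 26125 / 13776607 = 0.00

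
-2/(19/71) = -142/19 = -7.47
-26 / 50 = -13 / 25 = -0.52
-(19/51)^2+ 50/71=104419/184671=0.57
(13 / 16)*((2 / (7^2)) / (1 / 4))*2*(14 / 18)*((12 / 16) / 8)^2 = 13 / 7168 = 0.00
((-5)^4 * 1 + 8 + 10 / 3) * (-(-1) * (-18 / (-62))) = 5727 / 31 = 184.74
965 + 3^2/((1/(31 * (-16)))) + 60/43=-150397/43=-3497.60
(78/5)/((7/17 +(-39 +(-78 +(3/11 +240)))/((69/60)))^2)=1442890878/1070970108605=0.00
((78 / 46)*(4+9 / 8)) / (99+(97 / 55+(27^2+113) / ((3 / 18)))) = 87945 / 52145968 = 0.00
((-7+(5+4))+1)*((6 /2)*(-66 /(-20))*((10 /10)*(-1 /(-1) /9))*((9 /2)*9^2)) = 24057 /20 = 1202.85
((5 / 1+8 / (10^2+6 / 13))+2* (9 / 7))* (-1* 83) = -2902759 / 4571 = -635.04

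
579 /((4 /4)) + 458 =1037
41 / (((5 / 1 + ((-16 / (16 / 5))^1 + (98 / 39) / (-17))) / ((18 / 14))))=-244647 / 686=-356.63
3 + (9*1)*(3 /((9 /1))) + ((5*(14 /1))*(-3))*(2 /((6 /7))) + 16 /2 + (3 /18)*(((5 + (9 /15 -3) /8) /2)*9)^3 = 17612989 /16000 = 1100.81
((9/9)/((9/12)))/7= 4/21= 0.19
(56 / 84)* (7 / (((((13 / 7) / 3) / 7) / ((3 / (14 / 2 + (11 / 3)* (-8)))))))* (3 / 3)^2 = -6174 / 871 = -7.09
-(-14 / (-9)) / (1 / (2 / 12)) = -7 / 27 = -0.26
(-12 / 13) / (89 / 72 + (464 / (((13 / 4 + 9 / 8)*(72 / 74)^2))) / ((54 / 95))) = -1469664 / 315764761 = -0.00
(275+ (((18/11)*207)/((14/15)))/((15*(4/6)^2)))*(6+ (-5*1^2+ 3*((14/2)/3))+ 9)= 1724939/308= 5600.45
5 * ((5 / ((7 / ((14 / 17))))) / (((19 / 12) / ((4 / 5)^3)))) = 1536 / 1615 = 0.95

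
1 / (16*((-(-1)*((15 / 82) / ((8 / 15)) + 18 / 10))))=205 / 7029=0.03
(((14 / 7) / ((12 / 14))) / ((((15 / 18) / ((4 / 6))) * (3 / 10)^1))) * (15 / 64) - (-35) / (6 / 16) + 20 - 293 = -4277 / 24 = -178.21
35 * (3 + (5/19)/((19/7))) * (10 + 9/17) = 7004270/6137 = 1141.32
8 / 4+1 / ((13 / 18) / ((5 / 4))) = 97 / 26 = 3.73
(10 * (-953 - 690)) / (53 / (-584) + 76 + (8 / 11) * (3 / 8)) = -105546320 / 489393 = -215.67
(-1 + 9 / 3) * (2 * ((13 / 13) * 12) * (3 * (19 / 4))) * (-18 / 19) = -648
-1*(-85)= 85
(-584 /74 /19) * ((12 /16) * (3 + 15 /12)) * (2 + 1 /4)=-33507 /11248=-2.98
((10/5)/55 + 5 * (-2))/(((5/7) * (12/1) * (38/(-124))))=59458/15675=3.79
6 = 6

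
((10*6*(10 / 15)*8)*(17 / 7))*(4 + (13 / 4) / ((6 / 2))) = 82960 / 21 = 3950.48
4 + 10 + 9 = 23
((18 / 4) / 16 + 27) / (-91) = -873 / 2912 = -0.30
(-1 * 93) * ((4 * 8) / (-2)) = 1488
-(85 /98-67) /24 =6481 /2352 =2.76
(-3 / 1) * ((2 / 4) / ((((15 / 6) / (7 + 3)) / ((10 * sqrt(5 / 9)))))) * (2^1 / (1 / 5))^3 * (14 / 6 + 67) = -4160000 * sqrt(5) / 3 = -3100680.93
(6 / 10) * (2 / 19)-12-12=-2274 / 95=-23.94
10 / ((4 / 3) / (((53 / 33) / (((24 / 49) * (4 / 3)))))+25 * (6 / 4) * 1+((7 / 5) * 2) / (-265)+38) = 1298500 / 9872703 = 0.13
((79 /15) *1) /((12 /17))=1343 /180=7.46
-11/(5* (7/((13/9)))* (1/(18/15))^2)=-572/875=-0.65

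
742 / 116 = 371 / 58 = 6.40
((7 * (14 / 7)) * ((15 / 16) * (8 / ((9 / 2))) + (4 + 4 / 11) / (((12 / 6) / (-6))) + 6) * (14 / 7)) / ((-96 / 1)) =1253 / 792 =1.58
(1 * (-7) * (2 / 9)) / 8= -7 / 36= -0.19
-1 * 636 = -636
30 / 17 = 1.76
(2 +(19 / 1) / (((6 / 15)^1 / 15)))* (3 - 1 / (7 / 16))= 7145 / 14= 510.36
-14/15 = -0.93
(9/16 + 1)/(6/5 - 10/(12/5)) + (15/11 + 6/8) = 12429/7832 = 1.59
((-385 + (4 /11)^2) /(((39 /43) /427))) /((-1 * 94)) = 285017803 /147862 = 1927.59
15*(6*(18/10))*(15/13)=2430/13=186.92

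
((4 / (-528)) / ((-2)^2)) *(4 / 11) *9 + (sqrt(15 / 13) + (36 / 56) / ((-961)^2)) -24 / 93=-826847027 / 3128889148 + sqrt(195) / 13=0.81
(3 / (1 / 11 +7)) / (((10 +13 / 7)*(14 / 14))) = 77 / 2158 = 0.04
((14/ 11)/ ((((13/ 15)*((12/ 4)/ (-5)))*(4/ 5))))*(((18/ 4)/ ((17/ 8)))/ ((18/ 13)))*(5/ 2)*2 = -4375/ 187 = -23.40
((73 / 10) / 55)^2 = 5329 / 302500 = 0.02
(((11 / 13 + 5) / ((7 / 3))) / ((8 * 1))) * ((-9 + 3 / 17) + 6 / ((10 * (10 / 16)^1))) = -95247 / 38675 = -2.46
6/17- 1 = -0.65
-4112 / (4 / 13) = -13364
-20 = -20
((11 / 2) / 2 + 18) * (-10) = -415 / 2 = -207.50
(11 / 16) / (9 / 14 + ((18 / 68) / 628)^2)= 2194056788 / 2051586135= 1.07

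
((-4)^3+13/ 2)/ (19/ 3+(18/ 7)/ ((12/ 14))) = -345/ 56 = -6.16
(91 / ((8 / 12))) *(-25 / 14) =-975 / 4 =-243.75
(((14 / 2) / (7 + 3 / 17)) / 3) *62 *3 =3689 / 61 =60.48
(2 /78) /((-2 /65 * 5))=-1 /6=-0.17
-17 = -17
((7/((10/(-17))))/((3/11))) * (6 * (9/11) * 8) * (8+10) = -154224/5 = -30844.80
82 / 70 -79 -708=-27504 / 35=-785.83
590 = 590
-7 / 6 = -1.17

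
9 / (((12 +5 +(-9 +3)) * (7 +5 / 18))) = 162 / 1441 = 0.11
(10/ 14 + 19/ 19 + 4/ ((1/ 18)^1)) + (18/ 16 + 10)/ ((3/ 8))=2171/ 21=103.38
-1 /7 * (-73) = 73 /7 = 10.43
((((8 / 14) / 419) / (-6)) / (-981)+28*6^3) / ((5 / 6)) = 104410482628 / 14386365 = 7257.60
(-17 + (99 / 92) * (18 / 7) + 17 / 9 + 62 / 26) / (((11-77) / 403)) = 11631541 / 191268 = 60.81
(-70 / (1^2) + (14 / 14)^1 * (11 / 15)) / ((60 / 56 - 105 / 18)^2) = -152733 / 50000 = -3.05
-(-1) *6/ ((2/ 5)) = 15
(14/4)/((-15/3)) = -7/10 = -0.70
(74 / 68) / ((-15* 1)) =-37 / 510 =-0.07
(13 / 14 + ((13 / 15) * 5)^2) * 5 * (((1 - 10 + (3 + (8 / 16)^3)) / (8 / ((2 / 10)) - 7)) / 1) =-583505 / 33264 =-17.54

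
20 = 20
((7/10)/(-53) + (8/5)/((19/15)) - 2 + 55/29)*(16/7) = 2678504/1022105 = 2.62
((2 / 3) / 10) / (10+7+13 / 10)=2 / 549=0.00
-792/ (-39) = 264/ 13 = 20.31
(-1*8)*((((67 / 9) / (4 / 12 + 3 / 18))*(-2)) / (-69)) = -2144 / 621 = -3.45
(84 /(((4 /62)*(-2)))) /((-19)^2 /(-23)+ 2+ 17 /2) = 29946 /239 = 125.30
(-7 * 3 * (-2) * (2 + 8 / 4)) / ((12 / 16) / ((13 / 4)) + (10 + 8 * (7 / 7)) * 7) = 728 / 547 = 1.33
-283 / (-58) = 283 / 58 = 4.88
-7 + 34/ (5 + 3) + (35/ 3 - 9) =-1/ 12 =-0.08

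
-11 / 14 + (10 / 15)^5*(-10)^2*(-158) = -7081073 / 3402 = -2081.44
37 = 37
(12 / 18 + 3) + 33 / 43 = 572 / 129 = 4.43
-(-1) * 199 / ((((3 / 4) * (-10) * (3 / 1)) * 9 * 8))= -0.12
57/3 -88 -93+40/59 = -9518/59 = -161.32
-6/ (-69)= 2/ 23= 0.09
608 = 608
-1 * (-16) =16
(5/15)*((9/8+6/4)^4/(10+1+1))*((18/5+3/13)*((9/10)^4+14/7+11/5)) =261289307601/10649600000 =24.54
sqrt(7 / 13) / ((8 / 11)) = 11 * sqrt(91) / 104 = 1.01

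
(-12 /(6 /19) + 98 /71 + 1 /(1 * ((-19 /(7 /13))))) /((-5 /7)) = 4498879 /87685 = 51.31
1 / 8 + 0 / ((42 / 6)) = 1 / 8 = 0.12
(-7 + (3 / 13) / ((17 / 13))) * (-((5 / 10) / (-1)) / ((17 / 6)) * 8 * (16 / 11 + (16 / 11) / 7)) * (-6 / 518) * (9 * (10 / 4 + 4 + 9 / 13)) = 4810752 / 400673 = 12.01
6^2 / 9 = 4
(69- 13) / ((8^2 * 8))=7 / 64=0.11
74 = 74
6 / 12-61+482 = 843 / 2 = 421.50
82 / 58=1.41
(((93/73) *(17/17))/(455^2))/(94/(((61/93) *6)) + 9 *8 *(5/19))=107787/750245971475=0.00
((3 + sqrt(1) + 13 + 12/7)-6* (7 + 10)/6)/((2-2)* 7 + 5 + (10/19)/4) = 152/455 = 0.33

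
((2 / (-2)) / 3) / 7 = -1 / 21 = -0.05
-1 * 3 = -3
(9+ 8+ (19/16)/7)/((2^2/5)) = 9615/448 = 21.46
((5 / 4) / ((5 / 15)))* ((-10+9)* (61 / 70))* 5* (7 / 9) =-305 / 24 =-12.71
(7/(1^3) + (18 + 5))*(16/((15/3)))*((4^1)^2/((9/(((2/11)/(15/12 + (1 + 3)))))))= 4096/693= 5.91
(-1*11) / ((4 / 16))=-44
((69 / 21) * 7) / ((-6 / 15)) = -57.50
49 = 49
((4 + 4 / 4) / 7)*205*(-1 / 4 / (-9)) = 1025 / 252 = 4.07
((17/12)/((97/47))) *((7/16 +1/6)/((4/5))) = 115855/223488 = 0.52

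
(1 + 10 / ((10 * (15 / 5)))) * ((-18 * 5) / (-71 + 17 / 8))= 960 / 551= 1.74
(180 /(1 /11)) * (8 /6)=2640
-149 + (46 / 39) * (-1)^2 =-5765 / 39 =-147.82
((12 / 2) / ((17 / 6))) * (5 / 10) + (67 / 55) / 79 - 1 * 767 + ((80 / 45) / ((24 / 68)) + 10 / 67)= -101651365324 / 133621785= -760.74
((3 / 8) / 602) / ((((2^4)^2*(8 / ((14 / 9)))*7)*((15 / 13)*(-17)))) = -13 / 3772661760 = -0.00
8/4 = 2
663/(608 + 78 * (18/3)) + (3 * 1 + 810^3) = 571830519891/1076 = 531441003.62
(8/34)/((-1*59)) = -4/1003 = -0.00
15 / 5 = 3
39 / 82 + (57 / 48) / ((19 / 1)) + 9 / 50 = 11777 / 16400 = 0.72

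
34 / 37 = 0.92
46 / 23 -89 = -87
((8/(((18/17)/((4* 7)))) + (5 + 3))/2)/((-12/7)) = -1729/27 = -64.04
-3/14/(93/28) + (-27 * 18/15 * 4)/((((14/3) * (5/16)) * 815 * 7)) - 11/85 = -110229829/526143625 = -0.21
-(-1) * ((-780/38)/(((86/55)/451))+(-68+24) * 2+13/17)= -83440186/13889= -6007.65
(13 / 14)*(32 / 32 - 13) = -78 / 7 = -11.14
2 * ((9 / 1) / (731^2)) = 18 / 534361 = 0.00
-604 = -604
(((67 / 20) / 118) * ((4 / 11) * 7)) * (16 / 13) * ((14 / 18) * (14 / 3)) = 367696 / 1138995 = 0.32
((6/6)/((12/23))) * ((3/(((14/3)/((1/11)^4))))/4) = 69/3279584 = 0.00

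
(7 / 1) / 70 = 1 / 10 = 0.10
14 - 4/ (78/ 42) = 154/ 13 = 11.85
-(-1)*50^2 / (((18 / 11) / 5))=7638.89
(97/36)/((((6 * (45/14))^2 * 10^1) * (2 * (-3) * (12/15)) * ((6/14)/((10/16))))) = -33271/151165440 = -0.00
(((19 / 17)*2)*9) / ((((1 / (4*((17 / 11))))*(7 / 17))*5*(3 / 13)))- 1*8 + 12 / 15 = 98004 / 385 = 254.56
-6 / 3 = -2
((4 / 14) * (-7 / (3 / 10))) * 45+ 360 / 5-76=-304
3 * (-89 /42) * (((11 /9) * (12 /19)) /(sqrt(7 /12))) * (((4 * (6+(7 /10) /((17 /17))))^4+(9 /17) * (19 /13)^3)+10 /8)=-15718896122858533 * sqrt(21) /21732449375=-3314538.09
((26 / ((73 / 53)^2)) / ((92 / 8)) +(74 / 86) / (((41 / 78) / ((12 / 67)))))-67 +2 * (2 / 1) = -890598967669 / 14477736607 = -61.52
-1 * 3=-3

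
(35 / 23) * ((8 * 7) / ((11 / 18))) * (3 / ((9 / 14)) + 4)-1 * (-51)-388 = 220499 / 253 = 871.54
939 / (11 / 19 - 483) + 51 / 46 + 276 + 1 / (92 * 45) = 275.16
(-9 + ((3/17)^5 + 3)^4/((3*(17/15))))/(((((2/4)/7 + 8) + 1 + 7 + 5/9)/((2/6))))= 43031602058368738429682387334/144747601547753295385333019615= 0.30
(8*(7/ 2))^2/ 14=56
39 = 39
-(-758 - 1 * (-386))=372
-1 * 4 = -4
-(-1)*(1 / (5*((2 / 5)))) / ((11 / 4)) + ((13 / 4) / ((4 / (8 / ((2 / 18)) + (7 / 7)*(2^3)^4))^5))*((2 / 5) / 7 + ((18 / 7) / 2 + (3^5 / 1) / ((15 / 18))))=450262313347726940702 / 385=1169512502201888157.67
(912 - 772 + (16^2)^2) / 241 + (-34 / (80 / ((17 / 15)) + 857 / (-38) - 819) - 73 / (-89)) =273.38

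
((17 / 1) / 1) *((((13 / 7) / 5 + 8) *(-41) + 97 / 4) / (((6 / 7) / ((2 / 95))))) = -759169 / 5700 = -133.19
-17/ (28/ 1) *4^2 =-68/ 7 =-9.71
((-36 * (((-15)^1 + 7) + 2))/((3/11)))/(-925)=-792/925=-0.86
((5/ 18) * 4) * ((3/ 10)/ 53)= 1/ 159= 0.01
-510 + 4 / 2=-508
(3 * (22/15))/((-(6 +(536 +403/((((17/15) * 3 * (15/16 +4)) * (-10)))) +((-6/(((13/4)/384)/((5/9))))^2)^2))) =-421931653/2307256483155306505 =-0.00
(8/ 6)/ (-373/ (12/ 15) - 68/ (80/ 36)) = -80/ 29811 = -0.00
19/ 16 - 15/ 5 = -29/ 16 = -1.81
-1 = -1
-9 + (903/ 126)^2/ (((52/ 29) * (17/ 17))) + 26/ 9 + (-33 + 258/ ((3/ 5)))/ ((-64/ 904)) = -10455293/ 1872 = -5585.09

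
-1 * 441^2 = -194481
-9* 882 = -7938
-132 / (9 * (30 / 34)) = -748 / 45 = -16.62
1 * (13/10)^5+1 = 471293/100000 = 4.71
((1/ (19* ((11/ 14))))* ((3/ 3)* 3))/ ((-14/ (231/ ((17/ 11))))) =-693/ 323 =-2.15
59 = 59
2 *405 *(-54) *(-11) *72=34642080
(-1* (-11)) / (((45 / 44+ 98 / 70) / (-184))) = -445280 / 533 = -835.42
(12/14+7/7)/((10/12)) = 78/35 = 2.23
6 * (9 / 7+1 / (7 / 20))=174 / 7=24.86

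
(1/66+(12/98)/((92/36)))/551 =4691/40984482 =0.00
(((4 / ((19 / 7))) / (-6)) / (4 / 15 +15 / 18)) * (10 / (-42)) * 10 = 1000 / 1881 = 0.53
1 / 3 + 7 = 22 / 3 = 7.33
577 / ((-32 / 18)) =-5193 / 16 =-324.56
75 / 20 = 15 / 4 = 3.75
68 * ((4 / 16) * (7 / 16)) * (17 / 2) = 2023 / 32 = 63.22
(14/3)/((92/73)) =511/138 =3.70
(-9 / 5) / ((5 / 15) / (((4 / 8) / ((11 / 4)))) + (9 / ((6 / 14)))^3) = -54 / 277885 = -0.00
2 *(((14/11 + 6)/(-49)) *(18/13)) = -2880/7007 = -0.41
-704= -704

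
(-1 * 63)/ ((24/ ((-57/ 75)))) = 2.00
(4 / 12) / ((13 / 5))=5 / 39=0.13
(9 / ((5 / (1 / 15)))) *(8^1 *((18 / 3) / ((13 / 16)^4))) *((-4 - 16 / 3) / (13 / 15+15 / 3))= -33030144 / 1570855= -21.03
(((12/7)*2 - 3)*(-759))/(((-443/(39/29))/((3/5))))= 266409/449645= 0.59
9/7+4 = 5.29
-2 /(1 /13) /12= -2.17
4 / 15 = 0.27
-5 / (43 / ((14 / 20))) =-7 / 86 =-0.08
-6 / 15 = -2 / 5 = -0.40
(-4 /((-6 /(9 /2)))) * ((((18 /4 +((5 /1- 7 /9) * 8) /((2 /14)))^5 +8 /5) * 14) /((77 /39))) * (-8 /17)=-99737956853374369777 /12269070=-8129218991608.52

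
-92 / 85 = -1.08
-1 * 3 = -3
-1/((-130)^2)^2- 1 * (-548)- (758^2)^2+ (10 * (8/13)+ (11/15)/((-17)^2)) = -81746530345416843218867/247623870000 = -330123789541.84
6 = 6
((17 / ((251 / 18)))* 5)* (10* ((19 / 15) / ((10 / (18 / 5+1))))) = 44574 / 1255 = 35.52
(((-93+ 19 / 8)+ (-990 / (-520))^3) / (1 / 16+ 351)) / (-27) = 11772301 / 1332779292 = 0.01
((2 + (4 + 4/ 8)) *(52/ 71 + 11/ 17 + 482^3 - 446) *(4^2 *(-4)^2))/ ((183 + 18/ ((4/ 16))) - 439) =-28113181432752/ 27761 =-1012686194.04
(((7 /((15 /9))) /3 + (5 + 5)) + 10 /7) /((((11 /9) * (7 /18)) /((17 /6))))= 206091 /2695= 76.47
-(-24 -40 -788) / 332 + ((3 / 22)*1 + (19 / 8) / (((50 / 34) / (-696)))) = -51189051 / 45650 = -1121.34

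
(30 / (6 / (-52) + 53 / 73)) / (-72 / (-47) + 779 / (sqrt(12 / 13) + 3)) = 2062799544*sqrt(39) / 215120354285 + 768313615212 / 4087286731415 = 0.25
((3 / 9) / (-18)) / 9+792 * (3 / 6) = 192455 / 486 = 396.00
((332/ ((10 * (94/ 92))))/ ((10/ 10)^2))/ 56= 1909/ 3290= 0.58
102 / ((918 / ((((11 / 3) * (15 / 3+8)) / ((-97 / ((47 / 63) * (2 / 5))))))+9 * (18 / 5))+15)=-571285 / 34796383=-0.02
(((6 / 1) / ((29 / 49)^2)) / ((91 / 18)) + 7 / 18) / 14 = 106189 / 393588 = 0.27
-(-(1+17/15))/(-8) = -4/15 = -0.27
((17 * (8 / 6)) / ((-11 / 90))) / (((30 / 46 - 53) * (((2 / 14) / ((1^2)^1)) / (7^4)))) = 28163730 / 473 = 59542.77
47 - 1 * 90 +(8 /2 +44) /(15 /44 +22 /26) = -1741 /679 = -2.56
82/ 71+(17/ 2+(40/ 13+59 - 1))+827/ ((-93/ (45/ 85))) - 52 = 13643207/ 972842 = 14.02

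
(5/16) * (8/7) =5/14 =0.36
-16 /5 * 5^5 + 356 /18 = -89822 /9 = -9980.22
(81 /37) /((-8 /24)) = -243 /37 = -6.57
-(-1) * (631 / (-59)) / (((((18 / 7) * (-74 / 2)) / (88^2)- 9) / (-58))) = -991952192 / 14411871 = -68.83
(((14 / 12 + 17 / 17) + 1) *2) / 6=19 / 18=1.06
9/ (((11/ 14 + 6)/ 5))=126/ 19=6.63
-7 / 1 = -7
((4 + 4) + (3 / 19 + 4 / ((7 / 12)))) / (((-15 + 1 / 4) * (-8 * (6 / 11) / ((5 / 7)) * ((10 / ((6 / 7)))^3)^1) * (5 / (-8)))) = -395406 / 2355080875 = -0.00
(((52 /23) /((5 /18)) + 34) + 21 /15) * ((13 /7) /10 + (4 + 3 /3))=1817541 /8050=225.78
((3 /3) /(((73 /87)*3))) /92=29 /6716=0.00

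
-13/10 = -1.30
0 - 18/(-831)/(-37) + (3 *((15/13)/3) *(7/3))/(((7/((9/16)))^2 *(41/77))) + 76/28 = 26884539737/9789188864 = 2.75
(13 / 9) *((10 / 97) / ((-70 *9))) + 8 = 439979 / 54999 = 8.00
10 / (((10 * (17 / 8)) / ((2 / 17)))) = 16 / 289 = 0.06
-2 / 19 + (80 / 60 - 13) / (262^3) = -107909033 / 1025129496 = -0.11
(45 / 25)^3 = 729 / 125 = 5.83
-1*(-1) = 1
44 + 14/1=58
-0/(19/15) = 0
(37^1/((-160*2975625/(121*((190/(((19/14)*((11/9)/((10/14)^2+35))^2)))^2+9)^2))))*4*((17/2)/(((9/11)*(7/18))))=-40444752396051190999030761056009832560541/206363852399138836325000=-195987581768075039.02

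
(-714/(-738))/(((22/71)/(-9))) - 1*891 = -829029/902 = -919.10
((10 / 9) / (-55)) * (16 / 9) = -32 / 891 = -0.04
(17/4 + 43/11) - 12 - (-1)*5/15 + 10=857/132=6.49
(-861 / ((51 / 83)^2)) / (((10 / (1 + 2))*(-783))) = 1977143 / 2262870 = 0.87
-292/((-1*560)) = 73/140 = 0.52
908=908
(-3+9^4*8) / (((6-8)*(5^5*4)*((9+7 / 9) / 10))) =-94473 / 44000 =-2.15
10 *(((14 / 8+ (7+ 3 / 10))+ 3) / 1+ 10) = 220.50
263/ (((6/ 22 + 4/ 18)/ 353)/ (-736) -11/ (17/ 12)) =-33.87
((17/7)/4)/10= 17/280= 0.06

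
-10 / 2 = -5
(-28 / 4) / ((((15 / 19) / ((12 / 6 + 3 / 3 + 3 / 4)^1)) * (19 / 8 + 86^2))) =-266 / 59187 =-0.00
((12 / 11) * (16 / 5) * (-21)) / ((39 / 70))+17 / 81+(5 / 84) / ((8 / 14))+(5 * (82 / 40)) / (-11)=-24500027 / 185328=-132.20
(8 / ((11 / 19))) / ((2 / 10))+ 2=782 / 11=71.09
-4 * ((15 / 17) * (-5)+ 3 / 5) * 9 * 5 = 11664 / 17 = 686.12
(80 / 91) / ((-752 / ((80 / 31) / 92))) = -100 / 3049501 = -0.00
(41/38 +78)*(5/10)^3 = 3005/304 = 9.88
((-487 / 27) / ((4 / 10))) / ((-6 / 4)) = 2435 / 81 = 30.06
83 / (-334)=-83 / 334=-0.25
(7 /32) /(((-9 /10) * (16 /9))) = -0.14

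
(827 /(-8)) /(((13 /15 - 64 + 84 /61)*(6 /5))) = 1261175 /904112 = 1.39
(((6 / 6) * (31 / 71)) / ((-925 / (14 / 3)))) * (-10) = 868 / 39405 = 0.02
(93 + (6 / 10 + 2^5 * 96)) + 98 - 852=12058 / 5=2411.60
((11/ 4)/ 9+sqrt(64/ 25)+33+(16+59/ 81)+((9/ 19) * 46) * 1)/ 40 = 2259973/ 1231200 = 1.84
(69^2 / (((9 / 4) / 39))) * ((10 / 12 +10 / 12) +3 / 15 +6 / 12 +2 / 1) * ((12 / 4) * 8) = 8648515.20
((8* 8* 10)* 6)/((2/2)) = 3840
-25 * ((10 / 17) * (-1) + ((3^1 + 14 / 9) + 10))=-349.18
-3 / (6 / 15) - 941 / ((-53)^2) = -44017 / 5618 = -7.83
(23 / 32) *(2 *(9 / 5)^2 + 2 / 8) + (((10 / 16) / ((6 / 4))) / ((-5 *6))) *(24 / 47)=2179339 / 451200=4.83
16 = 16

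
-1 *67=-67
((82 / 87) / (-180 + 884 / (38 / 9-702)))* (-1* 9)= 128740 / 2751027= 0.05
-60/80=-0.75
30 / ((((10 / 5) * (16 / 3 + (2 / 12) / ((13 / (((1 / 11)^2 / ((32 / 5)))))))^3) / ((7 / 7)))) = 5101478893322240 / 51594696634079853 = 0.10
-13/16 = -0.81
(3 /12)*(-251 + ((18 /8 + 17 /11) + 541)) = 73.45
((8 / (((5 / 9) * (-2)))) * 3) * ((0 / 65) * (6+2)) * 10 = 0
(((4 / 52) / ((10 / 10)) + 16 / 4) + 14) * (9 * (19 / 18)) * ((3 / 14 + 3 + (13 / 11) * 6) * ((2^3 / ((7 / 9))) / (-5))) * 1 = -25509438 / 7007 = -3640.56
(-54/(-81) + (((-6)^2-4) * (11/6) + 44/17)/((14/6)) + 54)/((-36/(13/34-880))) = 11999353/6069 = 1977.15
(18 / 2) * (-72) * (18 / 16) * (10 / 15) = -486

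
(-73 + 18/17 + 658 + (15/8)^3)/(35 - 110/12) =499203/21760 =22.94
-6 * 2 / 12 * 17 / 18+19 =325 / 18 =18.06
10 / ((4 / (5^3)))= 625 / 2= 312.50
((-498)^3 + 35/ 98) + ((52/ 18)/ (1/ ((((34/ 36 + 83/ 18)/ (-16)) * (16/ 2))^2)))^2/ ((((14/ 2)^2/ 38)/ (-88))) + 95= -6434103577342111/ 52081218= -123539806.18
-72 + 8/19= -1360/19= -71.58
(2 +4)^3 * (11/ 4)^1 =594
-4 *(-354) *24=33984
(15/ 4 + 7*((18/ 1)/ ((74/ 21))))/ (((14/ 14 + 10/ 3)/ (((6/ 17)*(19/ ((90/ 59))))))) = 6554487/ 163540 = 40.08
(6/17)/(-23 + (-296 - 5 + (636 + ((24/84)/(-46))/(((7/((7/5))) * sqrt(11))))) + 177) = 2415 * sqrt(11)/14488422093329 + 10457179425/14488422093329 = 0.00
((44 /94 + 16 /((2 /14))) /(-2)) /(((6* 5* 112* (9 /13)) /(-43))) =492479 /473760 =1.04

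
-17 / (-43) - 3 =-112 / 43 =-2.60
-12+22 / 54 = -313 / 27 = -11.59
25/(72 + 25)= 25/97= 0.26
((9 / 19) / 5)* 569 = 5121 / 95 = 53.91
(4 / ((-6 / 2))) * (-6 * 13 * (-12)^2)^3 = 1889339572224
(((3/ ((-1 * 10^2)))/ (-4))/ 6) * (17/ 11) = 0.00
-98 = -98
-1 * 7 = -7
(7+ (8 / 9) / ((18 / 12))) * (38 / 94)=3895 / 1269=3.07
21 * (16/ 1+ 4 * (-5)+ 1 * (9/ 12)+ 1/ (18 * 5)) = -4081/ 60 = -68.02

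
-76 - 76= -152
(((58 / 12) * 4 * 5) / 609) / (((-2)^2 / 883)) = 4415 / 126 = 35.04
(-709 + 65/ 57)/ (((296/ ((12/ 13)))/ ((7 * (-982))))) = 138676076/ 9139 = 15174.10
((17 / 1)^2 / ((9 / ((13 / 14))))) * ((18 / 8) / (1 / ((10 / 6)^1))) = 18785 / 168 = 111.82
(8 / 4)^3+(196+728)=932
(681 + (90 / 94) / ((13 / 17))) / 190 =3.59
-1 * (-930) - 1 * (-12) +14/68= 32035/34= 942.21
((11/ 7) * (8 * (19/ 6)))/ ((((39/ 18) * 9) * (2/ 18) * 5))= 1672/ 455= 3.67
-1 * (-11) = 11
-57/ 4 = -14.25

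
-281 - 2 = -283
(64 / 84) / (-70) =-8 / 735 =-0.01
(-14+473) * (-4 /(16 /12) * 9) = -12393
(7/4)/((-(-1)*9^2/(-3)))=-7/108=-0.06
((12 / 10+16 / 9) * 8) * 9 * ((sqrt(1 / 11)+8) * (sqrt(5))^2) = 1072 * sqrt(11) / 11+8576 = 8899.22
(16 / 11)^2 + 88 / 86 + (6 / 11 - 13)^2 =823399 / 5203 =158.25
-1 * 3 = -3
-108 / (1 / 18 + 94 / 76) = -18468 / 221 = -83.57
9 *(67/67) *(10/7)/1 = 90/7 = 12.86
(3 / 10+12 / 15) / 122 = 11 / 1220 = 0.01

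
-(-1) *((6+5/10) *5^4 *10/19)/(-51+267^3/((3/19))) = 0.00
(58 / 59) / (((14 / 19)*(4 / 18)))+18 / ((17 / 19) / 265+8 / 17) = 491269377 / 11169998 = 43.98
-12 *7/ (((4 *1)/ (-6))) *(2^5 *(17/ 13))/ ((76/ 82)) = 1405152/ 247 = 5688.87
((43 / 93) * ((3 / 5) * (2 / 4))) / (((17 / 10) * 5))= 43 / 2635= 0.02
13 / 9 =1.44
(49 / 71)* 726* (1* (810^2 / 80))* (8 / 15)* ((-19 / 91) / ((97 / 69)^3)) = -164701.44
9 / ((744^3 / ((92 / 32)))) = 23 / 366071808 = 0.00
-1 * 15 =-15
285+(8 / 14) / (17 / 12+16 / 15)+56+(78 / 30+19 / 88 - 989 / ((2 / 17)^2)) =-32634353733 / 458920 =-71111.20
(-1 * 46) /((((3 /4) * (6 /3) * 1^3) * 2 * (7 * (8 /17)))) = -391 /84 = -4.65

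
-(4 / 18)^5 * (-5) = 160 / 59049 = 0.00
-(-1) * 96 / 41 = 96 / 41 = 2.34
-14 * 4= -56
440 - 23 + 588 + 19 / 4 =4039 / 4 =1009.75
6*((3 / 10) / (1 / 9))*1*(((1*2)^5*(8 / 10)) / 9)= 1152 / 25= 46.08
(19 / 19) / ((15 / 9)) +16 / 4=4.60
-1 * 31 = -31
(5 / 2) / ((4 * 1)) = 5 / 8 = 0.62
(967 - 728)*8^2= 15296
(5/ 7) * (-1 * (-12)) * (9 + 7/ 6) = 610/ 7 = 87.14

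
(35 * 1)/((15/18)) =42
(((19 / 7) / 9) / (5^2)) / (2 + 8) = 0.00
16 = 16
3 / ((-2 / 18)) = -27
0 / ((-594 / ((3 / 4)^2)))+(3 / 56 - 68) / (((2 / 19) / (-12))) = 216885 / 28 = 7745.89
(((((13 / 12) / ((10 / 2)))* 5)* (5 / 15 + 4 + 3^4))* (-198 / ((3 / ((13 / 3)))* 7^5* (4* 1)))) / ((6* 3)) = -29744 / 1361367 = -0.02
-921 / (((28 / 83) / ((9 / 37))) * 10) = -687987 / 10360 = -66.41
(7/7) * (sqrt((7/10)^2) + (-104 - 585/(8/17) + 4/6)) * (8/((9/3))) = -161491/45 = -3588.69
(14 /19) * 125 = 1750 /19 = 92.11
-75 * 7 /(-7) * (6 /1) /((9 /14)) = 700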